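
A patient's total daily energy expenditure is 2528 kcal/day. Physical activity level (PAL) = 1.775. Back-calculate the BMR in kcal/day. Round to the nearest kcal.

1424 kcal/day

BMR = TEE ÷ activity factor = 2528 ÷ 1.775 = 1424.2254 kcal/day.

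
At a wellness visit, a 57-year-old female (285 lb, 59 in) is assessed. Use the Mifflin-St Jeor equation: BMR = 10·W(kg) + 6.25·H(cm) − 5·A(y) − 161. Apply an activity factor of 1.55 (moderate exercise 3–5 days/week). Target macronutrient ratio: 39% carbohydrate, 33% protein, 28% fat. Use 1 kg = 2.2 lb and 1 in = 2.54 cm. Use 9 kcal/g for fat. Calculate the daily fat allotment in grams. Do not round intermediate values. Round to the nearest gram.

Convert to metric: weight = 285 ÷ 2.2 = 129.5455 kg; height = 59 × 2.54 = 149.86 cm.
Mifflin-St Jeor (female): BMR = 10(129.5455) + 6.25(149.86) − 5(57) − 161 = 1295.4545 + 936.625 − 285 − 161 = 1786.0795 kcal/day.
TEE = 1786.0795 × 1.55 = 2768.4233 kcal/day.
Fat energy = 28% × 2768.4233 = 775.1585 kcal.
Fat = 775.1585 ÷ 9 kcal/g = 86.1287 g.

86 g/day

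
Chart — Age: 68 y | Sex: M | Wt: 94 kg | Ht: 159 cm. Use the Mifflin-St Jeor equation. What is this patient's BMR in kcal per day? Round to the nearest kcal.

1599 kcal per day

Mifflin-St Jeor (male): BMR = 10(94) + 6.25(159) − 5(68) + 5 = 940 + 993.75 − 340 + 5 = 1598.75 kcal/day.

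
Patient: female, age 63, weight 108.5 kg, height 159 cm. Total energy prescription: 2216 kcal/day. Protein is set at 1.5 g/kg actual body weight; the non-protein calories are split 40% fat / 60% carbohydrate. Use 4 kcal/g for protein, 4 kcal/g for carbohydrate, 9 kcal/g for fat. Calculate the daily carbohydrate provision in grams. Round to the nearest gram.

235 g/day

Protein = 1.5 × 108.5 = 162.75 g → 162.75 × 4 = 651 kcal.
Non-protein calories = 2216 − 651 = 1565 kcal.
Fat: 40% × 1565 = 626 kcal; carbohydrate: 939 kcal.
Carbohydrate: 939 kcal ÷ 4 kcal/g = 234.75 g.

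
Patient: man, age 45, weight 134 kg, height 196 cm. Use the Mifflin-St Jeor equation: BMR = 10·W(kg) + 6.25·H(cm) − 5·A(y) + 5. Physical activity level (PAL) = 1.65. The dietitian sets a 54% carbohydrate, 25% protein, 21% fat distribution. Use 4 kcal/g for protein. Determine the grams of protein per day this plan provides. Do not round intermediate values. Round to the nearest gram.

242 g/day

Mifflin-St Jeor (male): BMR = 10(134) + 6.25(196) − 5(45) + 5 = 1340 + 1225 − 225 + 5 = 2345 kcal/day.
TEE = 2345 × 1.65 = 3869.25 kcal/day.
Protein energy = 25% × 3869.25 = 967.3125 kcal.
Protein = 967.3125 ÷ 4 kcal/g = 241.8281 g.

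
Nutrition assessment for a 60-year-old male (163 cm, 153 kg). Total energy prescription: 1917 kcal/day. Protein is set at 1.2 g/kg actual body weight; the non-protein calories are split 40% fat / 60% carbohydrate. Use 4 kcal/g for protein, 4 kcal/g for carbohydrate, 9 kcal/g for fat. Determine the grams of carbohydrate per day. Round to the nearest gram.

Protein = 1.2 × 153 = 183.6 g → 183.6 × 4 = 734.4 kcal.
Non-protein calories = 1917 − 734.4 = 1182.6 kcal.
Fat: 40% × 1182.6 = 473.04 kcal; carbohydrate: 709.56 kcal.
Carbohydrate: 709.56 kcal ÷ 4 kcal/g = 177.39 g.

177 g/day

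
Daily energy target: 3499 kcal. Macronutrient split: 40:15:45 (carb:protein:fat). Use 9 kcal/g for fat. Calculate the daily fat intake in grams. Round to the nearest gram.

175 g/day

Fat energy = 45% × 3499 = 1574.55 kcal.
At 9 kcal/g: 1574.55 ÷ 9 = 174.95 g.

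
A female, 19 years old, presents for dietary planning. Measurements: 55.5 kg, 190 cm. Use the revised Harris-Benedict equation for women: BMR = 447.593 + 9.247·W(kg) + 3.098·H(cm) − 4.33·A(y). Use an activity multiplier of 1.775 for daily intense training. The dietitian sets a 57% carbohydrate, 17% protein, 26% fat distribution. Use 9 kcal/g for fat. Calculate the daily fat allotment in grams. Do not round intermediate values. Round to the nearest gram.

75 g/day

Harris-Benedict: BMR = 447.593 + 9.247(55.5) + 3.098(190) − 4.33(19) = 1467.1515 kcal/day.
TEE = 1467.1515 × 1.775 = 2604.1939 kcal/day.
Fat energy = 26% × 2604.1939 = 677.0904 kcal.
Fat = 677.0904 ÷ 9 kcal/g = 75.2323 g.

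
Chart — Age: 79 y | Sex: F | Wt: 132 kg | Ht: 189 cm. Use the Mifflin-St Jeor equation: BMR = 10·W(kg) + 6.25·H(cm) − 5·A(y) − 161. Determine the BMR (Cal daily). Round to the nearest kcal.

1945 Cal daily

Mifflin-St Jeor (female): BMR = 10(132) + 6.25(189) − 5(79) − 161 = 1320 + 1181.25 − 395 − 161 = 1945.25 kcal/day.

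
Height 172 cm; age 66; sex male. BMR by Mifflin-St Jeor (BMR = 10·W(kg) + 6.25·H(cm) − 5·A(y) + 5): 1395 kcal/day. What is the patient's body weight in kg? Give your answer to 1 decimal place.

1395 = 10·W + 6.25(172) − 5(66) + 5
10·W = 1395 − 750 = 645, so W = 64.5 kg.

64.5 kg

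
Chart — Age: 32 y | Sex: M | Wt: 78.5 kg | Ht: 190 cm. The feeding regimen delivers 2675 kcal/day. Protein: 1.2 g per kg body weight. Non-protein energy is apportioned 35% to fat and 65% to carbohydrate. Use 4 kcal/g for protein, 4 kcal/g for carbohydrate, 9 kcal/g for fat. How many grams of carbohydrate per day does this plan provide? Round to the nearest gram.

373 g/day

Protein = 1.2 × 78.5 = 94.2 g → 94.2 × 4 = 376.8 kcal.
Non-protein calories = 2675 − 376.8 = 2298.2 kcal.
Fat: 35% × 2298.2 = 804.37 kcal; carbohydrate: 1493.83 kcal.
Carbohydrate: 1493.83 kcal ÷ 4 kcal/g = 373.4575 g.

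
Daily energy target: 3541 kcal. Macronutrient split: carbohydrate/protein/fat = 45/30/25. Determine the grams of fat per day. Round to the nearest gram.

Fat energy = 25% × 3541 = 885.25 kcal.
At 9 kcal/g: 885.25 ÷ 9 = 98.3611 g.

98 g/day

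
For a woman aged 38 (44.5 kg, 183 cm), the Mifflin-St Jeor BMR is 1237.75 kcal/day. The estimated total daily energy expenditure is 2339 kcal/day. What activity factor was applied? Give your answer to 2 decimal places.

1.89

Activity factor = TEE ÷ BMR = 2339 ÷ 1237.75 = 1.89.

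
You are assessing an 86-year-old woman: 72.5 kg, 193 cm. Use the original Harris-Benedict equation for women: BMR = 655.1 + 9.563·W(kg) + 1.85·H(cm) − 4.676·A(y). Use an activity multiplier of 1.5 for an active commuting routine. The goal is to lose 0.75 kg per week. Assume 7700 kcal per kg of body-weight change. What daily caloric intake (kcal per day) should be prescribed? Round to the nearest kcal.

Harris-Benedict: BMR = 655.1 + 9.563(72.5) + 1.85(193) − 4.676(86) = 1303.3315 kcal/day.
TEE = 1303.3315 × 1.5 = 1954.9973 kcal/day.
Required daily deficit = 0.75 × 7700 ÷ 7 = 825 kcal/day.
Target intake = 1954.9973 − 825 = 1129.9973 kcal/day.

1130 kcal per day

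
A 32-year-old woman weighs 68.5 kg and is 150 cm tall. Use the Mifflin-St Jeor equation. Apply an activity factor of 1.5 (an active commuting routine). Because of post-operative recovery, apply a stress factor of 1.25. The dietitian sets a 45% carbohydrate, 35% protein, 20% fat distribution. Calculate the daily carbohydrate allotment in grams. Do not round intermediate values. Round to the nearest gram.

275 g/day

Mifflin-St Jeor (female): BMR = 10(68.5) + 6.25(150) − 5(32) − 161 = 685 + 937.5 − 160 − 161 = 1301.5 kcal/day.
TEE = 1301.5 × 1.5 = 1952.25 kcal/day.
With stress factor 1.25: 1952.25 × 1.25 = 2440.3125 kcal/day.
Carbohydrate energy = 45% × 2440.3125 = 1098.1406 kcal.
Carbohydrate = 1098.1406 ÷ 4 kcal/g = 274.5352 g.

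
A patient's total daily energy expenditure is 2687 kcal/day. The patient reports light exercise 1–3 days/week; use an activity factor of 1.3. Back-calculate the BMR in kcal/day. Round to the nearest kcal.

BMR = TEE ÷ activity factor = 2687 ÷ 1.3 = 2066.9231 kcal/day.

2067 kcal/day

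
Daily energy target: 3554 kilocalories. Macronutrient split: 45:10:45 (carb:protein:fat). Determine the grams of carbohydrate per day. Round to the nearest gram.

Carbohydrate energy = 45% × 3554 = 1599.3 kcal.
At 4 kcal/g: 1599.3 ÷ 4 = 399.825 g.

400 g/day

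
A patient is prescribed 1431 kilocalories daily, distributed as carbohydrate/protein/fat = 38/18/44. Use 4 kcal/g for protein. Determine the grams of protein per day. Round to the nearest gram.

64 g/day

Protein energy = 18% × 1431 = 257.58 kcal.
At 4 kcal/g: 257.58 ÷ 4 = 64.395 g.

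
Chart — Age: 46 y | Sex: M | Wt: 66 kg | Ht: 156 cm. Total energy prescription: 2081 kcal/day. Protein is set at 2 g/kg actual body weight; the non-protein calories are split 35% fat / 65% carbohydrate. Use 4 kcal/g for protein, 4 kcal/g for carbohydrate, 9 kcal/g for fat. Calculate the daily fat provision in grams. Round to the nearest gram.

Protein = 2 × 66 = 132 g → 132 × 4 = 528 kcal.
Non-protein calories = 2081 − 528 = 1553 kcal.
Fat: 35% × 1553 = 543.55 kcal; carbohydrate: 1009.45 kcal.
Fat: 543.55 kcal ÷ 9 kcal/g = 60.3944 g.

60 g/day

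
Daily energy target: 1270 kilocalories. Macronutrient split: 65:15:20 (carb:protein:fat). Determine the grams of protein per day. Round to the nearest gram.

Protein energy = 15% × 1270 = 190.5 kcal.
At 4 kcal/g: 190.5 ÷ 4 = 47.625 g.

48 g/day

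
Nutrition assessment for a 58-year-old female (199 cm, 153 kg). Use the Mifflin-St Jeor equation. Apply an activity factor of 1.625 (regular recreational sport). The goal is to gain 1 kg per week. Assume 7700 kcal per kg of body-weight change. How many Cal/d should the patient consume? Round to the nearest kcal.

Mifflin-St Jeor (female): BMR = 10(153) + 6.25(199) − 5(58) − 161 = 1530 + 1243.75 − 290 − 161 = 2322.75 kcal/day.
TEE = 2322.75 × 1.625 = 3774.4688 kcal/day.
Required daily surplus = 1 × 7700 ÷ 7 = 1100 kcal/day.
Target intake = 3774.4688 + 1100 = 4874.4688 kcal/day.

4874 Cal/d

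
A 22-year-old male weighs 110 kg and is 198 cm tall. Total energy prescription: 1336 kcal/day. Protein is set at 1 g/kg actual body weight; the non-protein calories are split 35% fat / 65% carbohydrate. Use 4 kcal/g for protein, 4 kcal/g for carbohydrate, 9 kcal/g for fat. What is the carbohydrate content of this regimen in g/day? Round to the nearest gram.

146 g/day

Protein = 1 × 110 = 110 g → 110 × 4 = 440 kcal.
Non-protein calories = 1336 − 440 = 896 kcal.
Fat: 35% × 896 = 313.6 kcal; carbohydrate: 582.4 kcal.
Carbohydrate: 582.4 kcal ÷ 4 kcal/g = 145.6 g.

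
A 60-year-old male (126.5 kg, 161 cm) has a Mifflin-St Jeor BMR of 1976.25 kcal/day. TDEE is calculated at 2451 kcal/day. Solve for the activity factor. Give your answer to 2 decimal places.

Activity factor = TEE ÷ BMR = 2451 ÷ 1976.25 = 1.24.

1.24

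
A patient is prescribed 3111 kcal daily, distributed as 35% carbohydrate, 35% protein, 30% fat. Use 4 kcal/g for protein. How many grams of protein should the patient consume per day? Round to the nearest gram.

Protein energy = 35% × 3111 = 1088.85 kcal.
At 4 kcal/g: 1088.85 ÷ 4 = 272.2125 g.

272 g/day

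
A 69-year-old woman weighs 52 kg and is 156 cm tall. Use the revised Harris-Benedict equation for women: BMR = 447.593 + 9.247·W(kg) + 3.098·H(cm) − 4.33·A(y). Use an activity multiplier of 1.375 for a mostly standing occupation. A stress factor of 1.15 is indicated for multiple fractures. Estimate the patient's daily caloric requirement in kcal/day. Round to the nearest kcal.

Harris-Benedict: BMR = 447.593 + 9.247(52) + 3.098(156) − 4.33(69) = 1112.955 kcal/day.
TEE = BMR × activity factor = 1112.955 × 1.375 = 1530.3131 kcal/day.
Apply stress factor: 1530.3131 × 1.15 = 1759.8601 kcal/day.

1760 kcal/day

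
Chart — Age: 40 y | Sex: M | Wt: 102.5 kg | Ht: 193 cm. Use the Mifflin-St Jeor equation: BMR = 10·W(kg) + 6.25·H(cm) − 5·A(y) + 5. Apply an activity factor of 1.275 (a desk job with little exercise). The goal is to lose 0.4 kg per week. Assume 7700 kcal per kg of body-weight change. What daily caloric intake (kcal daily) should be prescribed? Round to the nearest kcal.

Mifflin-St Jeor (male): BMR = 10(102.5) + 6.25(193) − 5(40) + 5 = 1025 + 1206.25 − 200 + 5 = 2036.25 kcal/day.
TEE = 2036.25 × 1.275 = 2596.2188 kcal/day.
Required daily deficit = 0.4 × 7700 ÷ 7 = 440 kcal/day.
Target intake = 2596.2188 − 440 = 2156.2188 kcal/day.

2156 kcal daily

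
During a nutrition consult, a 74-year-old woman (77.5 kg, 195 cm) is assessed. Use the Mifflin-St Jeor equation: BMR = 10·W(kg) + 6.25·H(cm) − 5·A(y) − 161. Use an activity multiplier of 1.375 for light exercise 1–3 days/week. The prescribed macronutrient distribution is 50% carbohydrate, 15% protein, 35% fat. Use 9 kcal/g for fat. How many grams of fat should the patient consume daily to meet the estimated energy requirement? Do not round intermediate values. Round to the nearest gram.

78 g/day

Mifflin-St Jeor (female): BMR = 10(77.5) + 6.25(195) − 5(74) − 161 = 775 + 1218.75 − 370 − 161 = 1462.75 kcal/day.
TEE = 1462.75 × 1.375 = 2011.2813 kcal/day.
Fat energy = 35% × 2011.2813 = 703.9484 kcal.
Fat = 703.9484 ÷ 9 kcal/g = 78.2165 g.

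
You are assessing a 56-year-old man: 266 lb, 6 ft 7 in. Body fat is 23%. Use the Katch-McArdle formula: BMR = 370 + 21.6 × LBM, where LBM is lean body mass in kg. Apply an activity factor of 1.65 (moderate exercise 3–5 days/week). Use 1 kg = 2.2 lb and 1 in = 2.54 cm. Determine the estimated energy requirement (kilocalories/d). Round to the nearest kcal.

Convert to metric: weight = 266 ÷ 2.2 = 120.9091 kg; height = (6×12 + 7) × 2.54 = 79 × 2.54 = 200.66 cm.
LBM = 120.9091 × (1 − 0.23) = 93.1 kg. Katch-McArdle: BMR = 370 + 21.6 × 93.1 = 2380.96 kcal/day.
TEE = BMR × activity factor = 2380.96 × 1.65 = 3928.584 kcal/day.

3929 kilocalories/d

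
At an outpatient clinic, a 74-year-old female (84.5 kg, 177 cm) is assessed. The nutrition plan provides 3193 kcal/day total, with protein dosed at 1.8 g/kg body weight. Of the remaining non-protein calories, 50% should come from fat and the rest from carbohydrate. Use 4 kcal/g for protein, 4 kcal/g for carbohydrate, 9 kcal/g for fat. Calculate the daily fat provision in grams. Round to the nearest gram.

144 g/day

Protein = 1.8 × 84.5 = 152.1 g → 152.1 × 4 = 608.4 kcal.
Non-protein calories = 3193 − 608.4 = 2584.6 kcal.
Fat: 50% × 2584.6 = 1292.3 kcal; carbohydrate: 1292.3 kcal.
Fat: 1292.3 kcal ÷ 9 kcal/g = 143.5889 g.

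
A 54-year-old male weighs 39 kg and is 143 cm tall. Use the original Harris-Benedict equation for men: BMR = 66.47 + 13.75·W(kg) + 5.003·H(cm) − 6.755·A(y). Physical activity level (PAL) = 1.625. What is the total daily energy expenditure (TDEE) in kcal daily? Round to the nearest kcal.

Harris-Benedict: BMR = 66.47 + 13.75(39) + 5.003(143) − 6.755(54) = 953.379 kcal/day.
TEE = BMR × activity factor = 953.379 × 1.625 = 1549.2409 kcal/day.

1549 kcal daily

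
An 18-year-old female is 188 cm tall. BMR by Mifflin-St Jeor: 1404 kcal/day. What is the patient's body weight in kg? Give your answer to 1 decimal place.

1404 = 10·W + 6.25(188) − 5(18) − 161
10·W = 1404 − 924 = 480, so W = 48 kg.

48.0 kg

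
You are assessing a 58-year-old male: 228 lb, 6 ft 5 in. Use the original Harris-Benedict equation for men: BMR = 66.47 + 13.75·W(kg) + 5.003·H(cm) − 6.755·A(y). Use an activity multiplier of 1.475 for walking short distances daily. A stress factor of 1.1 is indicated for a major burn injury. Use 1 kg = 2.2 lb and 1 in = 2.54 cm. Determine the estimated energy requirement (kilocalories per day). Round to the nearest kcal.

Convert to metric: weight = 228 ÷ 2.2 = 103.6364 kg; height = (6×12 + 5) × 2.54 = 77 × 2.54 = 195.58 cm.
Harris-Benedict: BMR = 66.47 + 13.75(103.6364) + 5.003(195.58) − 6.755(58) = 2078.1667 kcal/day.
TEE = BMR × activity factor = 2078.1667 × 1.475 = 3065.2959 kcal/day.
Apply stress factor: 3065.2959 × 1.1 = 3371.8255 kcal/day.

3372 kilocalories per day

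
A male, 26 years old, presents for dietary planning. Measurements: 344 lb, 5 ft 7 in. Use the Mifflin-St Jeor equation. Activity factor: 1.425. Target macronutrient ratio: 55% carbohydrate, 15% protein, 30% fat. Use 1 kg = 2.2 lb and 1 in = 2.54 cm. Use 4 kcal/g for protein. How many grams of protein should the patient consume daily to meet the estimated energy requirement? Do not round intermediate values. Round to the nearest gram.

134 g/day

Convert to metric: weight = 344 ÷ 2.2 = 156.3636 kg; height = (5×12 + 7) × 2.54 = 67 × 2.54 = 170.18 cm.
Mifflin-St Jeor (male): BMR = 10(156.3636) + 6.25(170.18) − 5(26) + 5 = 1563.6364 + 1063.625 − 130 + 5 = 2502.2614 kcal/day.
TEE = 2502.2614 × 1.425 = 3565.7224 kcal/day.
Protein energy = 15% × 3565.7224 = 534.8584 kcal.
Protein = 534.8584 ÷ 4 kcal/g = 133.7146 g.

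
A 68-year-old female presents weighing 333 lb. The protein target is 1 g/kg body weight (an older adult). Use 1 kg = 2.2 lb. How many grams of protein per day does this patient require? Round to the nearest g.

151 g/day

Weight in kg = 333 ÷ 2.2 = 151.3636 kg.
Protein = 1 g/kg × 151.3636 kg = 151.3636 g/day.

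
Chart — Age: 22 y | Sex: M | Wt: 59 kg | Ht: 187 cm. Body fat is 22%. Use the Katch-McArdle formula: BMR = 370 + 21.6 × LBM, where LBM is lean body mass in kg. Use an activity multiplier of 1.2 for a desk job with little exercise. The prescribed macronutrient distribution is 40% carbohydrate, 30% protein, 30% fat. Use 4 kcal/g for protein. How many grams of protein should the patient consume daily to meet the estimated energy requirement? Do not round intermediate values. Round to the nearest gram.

123 g/day

LBM = 59 × (1 − 0.22) = 46.02 kg. Katch-McArdle: BMR = 370 + 21.6 × 46.02 = 1364.032 kcal/day.
TEE = 1364.032 × 1.2 = 1636.8384 kcal/day.
Protein energy = 30% × 1636.8384 = 491.0515 kcal.
Protein = 491.0515 ÷ 4 kcal/g = 122.7629 g.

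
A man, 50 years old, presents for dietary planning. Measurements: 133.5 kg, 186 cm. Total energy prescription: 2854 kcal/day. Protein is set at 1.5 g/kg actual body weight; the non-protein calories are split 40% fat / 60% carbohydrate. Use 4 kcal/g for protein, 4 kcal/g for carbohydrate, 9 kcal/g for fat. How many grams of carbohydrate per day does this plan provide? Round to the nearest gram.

308 g/day

Protein = 1.5 × 133.5 = 200.25 g → 200.25 × 4 = 801 kcal.
Non-protein calories = 2854 − 801 = 2053 kcal.
Fat: 40% × 2053 = 821.2 kcal; carbohydrate: 1231.8 kcal.
Carbohydrate: 1231.8 kcal ÷ 4 kcal/g = 307.95 g.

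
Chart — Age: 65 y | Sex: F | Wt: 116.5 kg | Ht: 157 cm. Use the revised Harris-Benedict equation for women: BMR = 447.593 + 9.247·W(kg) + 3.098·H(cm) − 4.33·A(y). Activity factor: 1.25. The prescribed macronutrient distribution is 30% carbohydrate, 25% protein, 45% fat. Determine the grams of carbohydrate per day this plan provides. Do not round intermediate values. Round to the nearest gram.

162 g/day

Harris-Benedict: BMR = 447.593 + 9.247(116.5) + 3.098(157) − 4.33(65) = 1729.8045 kcal/day.
TEE = 1729.8045 × 1.25 = 2162.2556 kcal/day.
Carbohydrate energy = 30% × 2162.2556 = 648.6767 kcal.
Carbohydrate = 648.6767 ÷ 4 kcal/g = 162.1692 g.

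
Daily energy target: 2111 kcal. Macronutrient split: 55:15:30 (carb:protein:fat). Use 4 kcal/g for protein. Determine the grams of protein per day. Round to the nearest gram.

Protein energy = 15% × 2111 = 316.65 kcal.
At 4 kcal/g: 316.65 ÷ 4 = 79.1625 g.

79 g/day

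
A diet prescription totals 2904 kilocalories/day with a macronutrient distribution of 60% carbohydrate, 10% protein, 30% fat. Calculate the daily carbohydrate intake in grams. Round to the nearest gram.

436 g/day

Carbohydrate energy = 60% × 2904 = 1742.4 kcal.
At 4 kcal/g: 1742.4 ÷ 4 = 435.6 g.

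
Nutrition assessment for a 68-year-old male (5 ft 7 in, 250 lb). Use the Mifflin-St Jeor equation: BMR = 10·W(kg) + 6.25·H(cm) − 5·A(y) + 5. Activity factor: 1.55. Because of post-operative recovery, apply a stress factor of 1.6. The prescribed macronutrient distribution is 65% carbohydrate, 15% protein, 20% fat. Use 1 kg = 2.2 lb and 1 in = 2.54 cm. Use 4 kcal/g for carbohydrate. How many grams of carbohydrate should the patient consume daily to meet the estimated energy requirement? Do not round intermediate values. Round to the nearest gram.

Convert to metric: weight = 250 ÷ 2.2 = 113.6364 kg; height = (5×12 + 7) × 2.54 = 67 × 2.54 = 170.18 cm.
Mifflin-St Jeor (male): BMR = 10(113.6364) + 6.25(170.18) − 5(68) + 5 = 1136.3636 + 1063.625 − 340 + 5 = 1864.9886 kcal/day.
TEE = 1864.9886 × 1.55 = 2890.7324 kcal/day.
With stress factor 1.6: 2890.7324 × 1.6 = 4625.1718 kcal/day.
Carbohydrate energy = 65% × 4625.1718 = 3006.3617 kcal.
Carbohydrate = 3006.3617 ÷ 4 kcal/g = 751.5904 g.

752 g/day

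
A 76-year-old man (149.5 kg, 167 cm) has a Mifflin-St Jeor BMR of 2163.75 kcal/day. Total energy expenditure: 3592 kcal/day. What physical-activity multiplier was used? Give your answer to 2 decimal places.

1.66

Activity factor = TEE ÷ BMR = 3592 ÷ 2163.75 = 1.66.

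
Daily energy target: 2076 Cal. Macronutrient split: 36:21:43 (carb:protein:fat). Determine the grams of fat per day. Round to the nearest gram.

Fat energy = 43% × 2076 = 892.68 kcal.
At 9 kcal/g: 892.68 ÷ 9 = 99.1867 g.

99 g/day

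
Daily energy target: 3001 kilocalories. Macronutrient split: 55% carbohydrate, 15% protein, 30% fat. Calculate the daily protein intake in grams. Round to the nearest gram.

113 g/day

Protein energy = 15% × 3001 = 450.15 kcal.
At 4 kcal/g: 450.15 ÷ 4 = 112.5375 g.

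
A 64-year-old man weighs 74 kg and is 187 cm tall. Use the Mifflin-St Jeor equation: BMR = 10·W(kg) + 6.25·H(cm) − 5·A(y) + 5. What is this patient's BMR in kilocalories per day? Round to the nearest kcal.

Mifflin-St Jeor (male): BMR = 10(74) + 6.25(187) − 5(64) + 5 = 740 + 1168.75 − 320 + 5 = 1593.75 kcal/day.

1594 kilocalories per day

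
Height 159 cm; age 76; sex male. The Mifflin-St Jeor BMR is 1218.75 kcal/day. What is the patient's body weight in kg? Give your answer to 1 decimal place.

1218.75 = 10·W + 6.25(159) − 5(76) + 5
10·W = 1218.75 − 618.75 = 600, so W = 60 kg.

60.0 kg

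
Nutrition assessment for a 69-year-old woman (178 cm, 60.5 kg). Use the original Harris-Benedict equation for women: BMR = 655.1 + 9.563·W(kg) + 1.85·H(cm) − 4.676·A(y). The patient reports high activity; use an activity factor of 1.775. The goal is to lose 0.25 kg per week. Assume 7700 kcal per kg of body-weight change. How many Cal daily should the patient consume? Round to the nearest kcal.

Harris-Benedict: BMR = 655.1 + 9.563(60.5) + 1.85(178) − 4.676(69) = 1240.3175 kcal/day.
TEE = 1240.3175 × 1.775 = 2201.5636 kcal/day.
Required daily deficit = 0.25 × 7700 ÷ 7 = 275 kcal/day.
Target intake = 2201.5636 − 275 = 1926.5636 kcal/day.

1927 Cal daily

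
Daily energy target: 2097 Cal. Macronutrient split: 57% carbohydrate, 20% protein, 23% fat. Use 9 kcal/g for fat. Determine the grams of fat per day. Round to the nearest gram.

Fat energy = 23% × 2097 = 482.31 kcal.
At 9 kcal/g: 482.31 ÷ 9 = 53.59 g.

54 g/day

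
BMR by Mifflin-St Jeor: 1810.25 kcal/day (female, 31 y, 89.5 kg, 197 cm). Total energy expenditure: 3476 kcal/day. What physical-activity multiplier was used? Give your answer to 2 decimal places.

1.92

Activity factor = TEE ÷ BMR = 3476 ÷ 1810.25 = 1.92.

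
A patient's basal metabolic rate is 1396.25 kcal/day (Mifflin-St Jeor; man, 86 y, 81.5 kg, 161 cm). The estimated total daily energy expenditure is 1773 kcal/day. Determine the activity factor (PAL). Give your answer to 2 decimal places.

1.27

Activity factor = TEE ÷ BMR = 1773 ÷ 1396.25 = 1.27.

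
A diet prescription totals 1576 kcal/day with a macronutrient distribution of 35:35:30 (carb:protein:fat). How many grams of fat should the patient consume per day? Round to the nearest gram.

Fat energy = 30% × 1576 = 472.8 kcal.
At 9 kcal/g: 472.8 ÷ 9 = 52.5333 g.

53 g/day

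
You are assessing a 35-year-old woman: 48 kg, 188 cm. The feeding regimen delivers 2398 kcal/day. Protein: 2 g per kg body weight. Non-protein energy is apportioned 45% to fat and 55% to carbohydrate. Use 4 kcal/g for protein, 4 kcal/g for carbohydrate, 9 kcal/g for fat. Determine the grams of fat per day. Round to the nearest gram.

Protein = 2 × 48 = 96 g → 96 × 4 = 384 kcal.
Non-protein calories = 2398 − 384 = 2014 kcal.
Fat: 45% × 2014 = 906.3 kcal; carbohydrate: 1107.7 kcal.
Fat: 906.3 kcal ÷ 9 kcal/g = 100.7 g.

101 g/day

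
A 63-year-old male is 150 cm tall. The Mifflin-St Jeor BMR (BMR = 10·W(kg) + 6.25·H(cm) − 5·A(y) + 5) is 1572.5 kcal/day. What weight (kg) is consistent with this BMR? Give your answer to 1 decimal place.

94.5 kg

1572.5 = 10·W + 6.25(150) − 5(63) + 5
10·W = 1572.5 − 627.5 = 945, so W = 94.5 kg.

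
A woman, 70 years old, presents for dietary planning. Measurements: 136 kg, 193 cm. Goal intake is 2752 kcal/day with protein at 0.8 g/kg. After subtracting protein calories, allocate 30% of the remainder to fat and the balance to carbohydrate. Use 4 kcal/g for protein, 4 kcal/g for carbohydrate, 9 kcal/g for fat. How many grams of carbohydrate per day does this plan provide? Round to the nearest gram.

Protein = 0.8 × 136 = 108.8 g → 108.8 × 4 = 435.2 kcal.
Non-protein calories = 2752 − 435.2 = 2316.8 kcal.
Fat: 30% × 2316.8 = 695.04 kcal; carbohydrate: 1621.76 kcal.
Carbohydrate: 1621.76 kcal ÷ 4 kcal/g = 405.44 g.

405 g/day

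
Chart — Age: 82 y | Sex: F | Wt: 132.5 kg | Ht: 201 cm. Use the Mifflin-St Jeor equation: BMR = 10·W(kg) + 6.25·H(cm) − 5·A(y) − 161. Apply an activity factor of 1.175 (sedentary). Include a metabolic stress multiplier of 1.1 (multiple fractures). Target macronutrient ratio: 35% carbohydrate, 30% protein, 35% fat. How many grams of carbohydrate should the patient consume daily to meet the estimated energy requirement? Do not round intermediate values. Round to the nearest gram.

227 g/day

Mifflin-St Jeor (female): BMR = 10(132.5) + 6.25(201) − 5(82) − 161 = 1325 + 1256.25 − 410 − 161 = 2010.25 kcal/day.
TEE = 2010.25 × 1.175 = 2362.0438 kcal/day.
With stress factor 1.1: 2362.0438 × 1.1 = 2598.2481 kcal/day.
Carbohydrate energy = 35% × 2598.2481 = 909.3868 kcal.
Carbohydrate = 909.3868 ÷ 4 kcal/g = 227.3467 g.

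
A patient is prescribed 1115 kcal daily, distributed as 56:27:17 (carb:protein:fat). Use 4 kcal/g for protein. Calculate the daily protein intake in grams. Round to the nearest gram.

75 g/day

Protein energy = 27% × 1115 = 301.05 kcal.
At 4 kcal/g: 301.05 ÷ 4 = 75.2625 g.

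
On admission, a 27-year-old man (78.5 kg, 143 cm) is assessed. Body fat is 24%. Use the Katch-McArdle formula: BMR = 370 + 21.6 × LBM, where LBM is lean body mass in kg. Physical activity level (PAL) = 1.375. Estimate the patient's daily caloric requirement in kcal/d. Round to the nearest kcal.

2281 kcal/d

LBM = 78.5 × (1 − 0.24) = 59.66 kg. Katch-McArdle: BMR = 370 + 21.6 × 59.66 = 1658.656 kcal/day.
TEE = BMR × activity factor = 1658.656 × 1.375 = 2280.652 kcal/day.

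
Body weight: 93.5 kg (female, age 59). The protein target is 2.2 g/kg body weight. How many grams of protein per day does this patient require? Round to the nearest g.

206 g/day

Protein = 2.2 g/kg × 93.5 kg = 205.7 g/day.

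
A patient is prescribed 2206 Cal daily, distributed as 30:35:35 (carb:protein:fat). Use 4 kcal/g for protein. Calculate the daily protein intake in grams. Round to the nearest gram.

193 g/day

Protein energy = 35% × 2206 = 772.1 kcal.
At 4 kcal/g: 772.1 ÷ 4 = 193.025 g.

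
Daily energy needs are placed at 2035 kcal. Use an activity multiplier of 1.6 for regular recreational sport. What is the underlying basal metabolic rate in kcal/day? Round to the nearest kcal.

BMR = TEE ÷ activity factor = 2035 ÷ 1.6 = 1271.875 kcal/day.

1272 kcal/day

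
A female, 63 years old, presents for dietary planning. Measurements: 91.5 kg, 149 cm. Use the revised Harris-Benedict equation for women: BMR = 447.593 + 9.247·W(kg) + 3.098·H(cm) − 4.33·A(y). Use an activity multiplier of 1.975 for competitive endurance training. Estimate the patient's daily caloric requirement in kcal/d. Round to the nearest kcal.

2928 kcal/d

Harris-Benedict: BMR = 447.593 + 9.247(91.5) + 3.098(149) − 4.33(63) = 1482.5055 kcal/day.
TEE = BMR × activity factor = 1482.5055 × 1.975 = 2927.9484 kcal/day.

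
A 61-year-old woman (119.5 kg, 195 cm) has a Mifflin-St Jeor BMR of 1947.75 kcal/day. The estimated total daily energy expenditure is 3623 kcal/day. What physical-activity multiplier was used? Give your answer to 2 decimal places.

1.86

Activity factor = TEE ÷ BMR = 3623 ÷ 1947.75 = 1.86.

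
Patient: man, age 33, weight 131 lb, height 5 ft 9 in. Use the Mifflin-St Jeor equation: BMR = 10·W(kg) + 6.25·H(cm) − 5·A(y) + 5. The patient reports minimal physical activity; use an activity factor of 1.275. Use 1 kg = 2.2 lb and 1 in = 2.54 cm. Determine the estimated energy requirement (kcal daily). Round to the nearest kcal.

1952 kcal daily

Convert to metric: weight = 131 ÷ 2.2 = 59.5455 kg; height = (5×12 + 9) × 2.54 = 69 × 2.54 = 175.26 cm.
Mifflin-St Jeor (male): BMR = 10(59.5455) + 6.25(175.26) − 5(33) + 5 = 595.4545 + 1095.375 − 165 + 5 = 1530.8295 kcal/day.
TEE = BMR × activity factor = 1530.8295 × 1.275 = 1951.8077 kcal/day.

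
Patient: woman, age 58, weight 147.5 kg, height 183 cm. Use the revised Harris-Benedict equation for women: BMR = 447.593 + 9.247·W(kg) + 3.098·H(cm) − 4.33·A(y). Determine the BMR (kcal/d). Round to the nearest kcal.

2127 kcal/d

Harris-Benedict: BMR = 447.593 + 9.247(147.5) + 3.098(183) − 4.33(58) = 2127.3195 kcal/day.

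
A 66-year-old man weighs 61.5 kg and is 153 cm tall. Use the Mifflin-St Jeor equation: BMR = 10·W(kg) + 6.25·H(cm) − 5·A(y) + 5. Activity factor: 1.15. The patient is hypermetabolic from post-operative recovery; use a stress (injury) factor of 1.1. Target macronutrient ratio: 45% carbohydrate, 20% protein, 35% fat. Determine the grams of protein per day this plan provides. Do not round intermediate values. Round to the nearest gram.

Mifflin-St Jeor (male): BMR = 10(61.5) + 6.25(153) − 5(66) + 5 = 615 + 956.25 − 330 + 5 = 1246.25 kcal/day.
TEE = 1246.25 × 1.15 = 1433.1875 kcal/day.
With stress factor 1.1: 1433.1875 × 1.1 = 1576.5063 kcal/day.
Protein energy = 20% × 1576.5063 = 315.3013 kcal.
Protein = 315.3013 ÷ 4 kcal/g = 78.8253 g.

79 g/day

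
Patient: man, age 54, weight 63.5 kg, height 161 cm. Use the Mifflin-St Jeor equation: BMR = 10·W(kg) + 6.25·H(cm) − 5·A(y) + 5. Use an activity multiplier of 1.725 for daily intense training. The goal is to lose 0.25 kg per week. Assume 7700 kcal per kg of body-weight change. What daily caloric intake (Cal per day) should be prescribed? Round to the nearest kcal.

2099 Cal per day

Mifflin-St Jeor (male): BMR = 10(63.5) + 6.25(161) − 5(54) + 5 = 635 + 1006.25 − 270 + 5 = 1376.25 kcal/day.
TEE = 1376.25 × 1.725 = 2374.0313 kcal/day.
Required daily deficit = 0.25 × 7700 ÷ 7 = 275 kcal/day.
Target intake = 2374.0313 − 275 = 2099.0313 kcal/day.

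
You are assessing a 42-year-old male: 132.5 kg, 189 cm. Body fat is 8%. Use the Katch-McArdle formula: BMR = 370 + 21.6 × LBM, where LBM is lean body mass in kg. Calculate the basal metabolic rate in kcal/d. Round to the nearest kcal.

LBM = 132.5 × (1 − 0.08) = 121.9 kg. Katch-McArdle: BMR = 370 + 21.6 × 121.9 = 3003.04 kcal/day.

3003 kcal/d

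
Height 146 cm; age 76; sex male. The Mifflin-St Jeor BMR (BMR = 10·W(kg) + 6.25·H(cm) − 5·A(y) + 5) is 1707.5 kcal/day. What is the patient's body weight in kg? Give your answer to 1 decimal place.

1707.5 = 10·W + 6.25(146) − 5(76) + 5
10·W = 1707.5 − 537.5 = 1170, so W = 117 kg.

117.0 kg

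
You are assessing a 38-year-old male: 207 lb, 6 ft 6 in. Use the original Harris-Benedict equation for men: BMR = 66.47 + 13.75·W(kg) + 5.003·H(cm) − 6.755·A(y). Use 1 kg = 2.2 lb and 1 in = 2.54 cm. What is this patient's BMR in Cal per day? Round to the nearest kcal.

Convert to metric: weight = 207 ÷ 2.2 = 94.0909 kg; height = (6×12 + 6) × 2.54 = 78 × 2.54 = 198.12 cm.
Harris-Benedict: BMR = 66.47 + 13.75(94.0909) + 5.003(198.12) − 6.755(38) = 2094.7244 kcal/day.

2095 Cal per day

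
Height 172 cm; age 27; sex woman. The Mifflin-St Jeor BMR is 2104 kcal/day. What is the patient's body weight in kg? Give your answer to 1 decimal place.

132.5 kg

2104 = 10·W + 6.25(172) − 5(27) − 161
10·W = 2104 − 779 = 1325, so W = 132.5 kg.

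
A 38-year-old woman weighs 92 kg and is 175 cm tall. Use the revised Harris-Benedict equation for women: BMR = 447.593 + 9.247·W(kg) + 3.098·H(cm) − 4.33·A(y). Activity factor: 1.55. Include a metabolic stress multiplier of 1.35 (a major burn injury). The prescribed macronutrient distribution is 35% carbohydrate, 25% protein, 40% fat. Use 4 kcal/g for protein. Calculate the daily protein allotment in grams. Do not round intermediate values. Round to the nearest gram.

219 g/day

Harris-Benedict: BMR = 447.593 + 9.247(92) + 3.098(175) − 4.33(38) = 1675.927 kcal/day.
TEE = 1675.927 × 1.55 = 2597.6869 kcal/day.
With stress factor 1.35: 2597.6869 × 1.35 = 3506.8772 kcal/day.
Protein energy = 25% × 3506.8772 = 876.7193 kcal.
Protein = 876.7193 ÷ 4 kcal/g = 219.1798 g.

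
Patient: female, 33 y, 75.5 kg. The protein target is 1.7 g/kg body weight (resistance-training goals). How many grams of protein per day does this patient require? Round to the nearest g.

128 g/day

Protein = 1.7 g/kg × 75.5 kg = 128.35 g/day.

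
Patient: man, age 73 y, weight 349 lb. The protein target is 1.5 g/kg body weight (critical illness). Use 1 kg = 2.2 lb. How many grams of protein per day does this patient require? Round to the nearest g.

Weight in kg = 349 ÷ 2.2 = 158.6364 kg.
Protein = 1.5 g/kg × 158.6364 kg = 237.9545 g/day.

238 g/day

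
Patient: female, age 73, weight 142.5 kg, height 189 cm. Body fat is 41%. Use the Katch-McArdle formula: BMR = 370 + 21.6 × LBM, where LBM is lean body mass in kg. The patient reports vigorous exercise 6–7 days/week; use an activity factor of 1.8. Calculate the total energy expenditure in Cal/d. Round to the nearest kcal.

3935 Cal/d

LBM = 142.5 × (1 − 0.41) = 84.075 kg. Katch-McArdle: BMR = 370 + 21.6 × 84.075 = 2186.02 kcal/day.
TEE = BMR × activity factor = 2186.02 × 1.8 = 3934.836 kcal/day.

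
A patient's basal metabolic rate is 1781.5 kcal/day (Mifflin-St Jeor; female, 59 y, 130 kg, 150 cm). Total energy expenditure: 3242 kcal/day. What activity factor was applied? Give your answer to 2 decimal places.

1.82

Activity factor = TEE ÷ BMR = 3242 ÷ 1781.5 = 1.82.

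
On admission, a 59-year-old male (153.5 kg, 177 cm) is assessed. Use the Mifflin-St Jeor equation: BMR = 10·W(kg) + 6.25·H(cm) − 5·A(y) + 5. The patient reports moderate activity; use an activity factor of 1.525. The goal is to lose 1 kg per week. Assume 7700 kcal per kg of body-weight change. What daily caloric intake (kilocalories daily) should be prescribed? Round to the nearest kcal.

2486 kilocalories daily

Mifflin-St Jeor (male): BMR = 10(153.5) + 6.25(177) − 5(59) + 5 = 1535 + 1106.25 − 295 + 5 = 2351.25 kcal/day.
TEE = 2351.25 × 1.525 = 3585.6563 kcal/day.
Required daily deficit = 1 × 7700 ÷ 7 = 1100 kcal/day.
Target intake = 3585.6563 − 1100 = 2485.6563 kcal/day.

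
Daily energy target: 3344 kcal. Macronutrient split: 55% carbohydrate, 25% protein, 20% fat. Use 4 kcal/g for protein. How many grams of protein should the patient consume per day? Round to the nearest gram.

Protein energy = 25% × 3344 = 836 kcal.
At 4 kcal/g: 836 ÷ 4 = 209 g.

209 g/day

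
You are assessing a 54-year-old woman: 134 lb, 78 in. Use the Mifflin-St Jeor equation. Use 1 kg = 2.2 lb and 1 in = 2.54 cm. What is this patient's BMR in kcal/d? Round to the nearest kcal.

Convert to metric: weight = 134 ÷ 2.2 = 60.9091 kg; height = 78 × 2.54 = 198.12 cm.
Mifflin-St Jeor (female): BMR = 10(60.9091) + 6.25(198.12) − 5(54) − 161 = 609.0909 + 1238.25 − 270 − 161 = 1416.3409 kcal/day.

1416 kcal/d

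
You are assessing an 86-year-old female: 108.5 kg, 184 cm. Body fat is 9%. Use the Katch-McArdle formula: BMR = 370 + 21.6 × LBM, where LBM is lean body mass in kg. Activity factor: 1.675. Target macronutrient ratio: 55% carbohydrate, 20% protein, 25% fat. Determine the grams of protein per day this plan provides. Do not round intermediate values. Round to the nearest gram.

LBM = 108.5 × (1 − 0.09) = 98.735 kg. Katch-McArdle: BMR = 370 + 21.6 × 98.735 = 2502.676 kcal/day.
TEE = 2502.676 × 1.675 = 4191.9823 kcal/day.
Protein energy = 20% × 4191.9823 = 838.3965 kcal.
Protein = 838.3965 ÷ 4 kcal/g = 209.5991 g.

210 g/day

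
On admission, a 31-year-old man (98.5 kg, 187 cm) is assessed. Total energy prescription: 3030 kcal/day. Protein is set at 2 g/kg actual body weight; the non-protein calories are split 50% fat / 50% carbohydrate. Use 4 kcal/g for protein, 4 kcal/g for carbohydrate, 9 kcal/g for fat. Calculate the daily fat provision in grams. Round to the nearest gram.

125 g/day

Protein = 2 × 98.5 = 197 g → 197 × 4 = 788 kcal.
Non-protein calories = 3030 − 788 = 2242 kcal.
Fat: 50% × 2242 = 1121 kcal; carbohydrate: 1121 kcal.
Fat: 1121 kcal ÷ 9 kcal/g = 124.5556 g.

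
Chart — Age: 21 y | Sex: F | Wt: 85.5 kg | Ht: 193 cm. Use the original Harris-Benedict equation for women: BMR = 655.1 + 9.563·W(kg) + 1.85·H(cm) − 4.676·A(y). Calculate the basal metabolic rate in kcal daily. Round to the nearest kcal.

1732 kcal daily

Harris-Benedict: BMR = 655.1 + 9.563(85.5) + 1.85(193) − 4.676(21) = 1731.5905 kcal/day.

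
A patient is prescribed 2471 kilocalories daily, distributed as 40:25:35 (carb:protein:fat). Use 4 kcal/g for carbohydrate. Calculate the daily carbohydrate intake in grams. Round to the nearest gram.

Carbohydrate energy = 40% × 2471 = 988.4 kcal.
At 4 kcal/g: 988.4 ÷ 4 = 247.1 g.

247 g/day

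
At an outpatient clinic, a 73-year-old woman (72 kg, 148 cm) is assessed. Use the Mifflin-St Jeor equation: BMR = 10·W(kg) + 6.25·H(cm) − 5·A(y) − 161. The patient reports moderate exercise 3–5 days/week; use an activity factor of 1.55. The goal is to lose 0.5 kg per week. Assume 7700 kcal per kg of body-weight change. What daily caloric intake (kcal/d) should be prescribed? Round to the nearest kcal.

1184 kcal/d

Mifflin-St Jeor (female): BMR = 10(72) + 6.25(148) − 5(73) − 161 = 720 + 925 − 365 − 161 = 1119 kcal/day.
TEE = 1119 × 1.55 = 1734.45 kcal/day.
Required daily deficit = 0.5 × 7700 ÷ 7 = 550 kcal/day.
Target intake = 1734.45 − 550 = 1184.45 kcal/day.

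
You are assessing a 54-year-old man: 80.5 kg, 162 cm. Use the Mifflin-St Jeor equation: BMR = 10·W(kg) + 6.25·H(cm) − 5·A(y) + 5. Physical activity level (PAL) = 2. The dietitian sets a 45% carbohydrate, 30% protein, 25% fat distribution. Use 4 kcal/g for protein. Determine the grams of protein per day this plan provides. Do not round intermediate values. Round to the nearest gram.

233 g/day

Mifflin-St Jeor (male): BMR = 10(80.5) + 6.25(162) − 5(54) + 5 = 805 + 1012.5 − 270 + 5 = 1552.5 kcal/day.
TEE = 1552.5 × 2 = 3105 kcal/day.
Protein energy = 30% × 3105 = 931.5 kcal.
Protein = 931.5 ÷ 4 kcal/g = 232.875 g.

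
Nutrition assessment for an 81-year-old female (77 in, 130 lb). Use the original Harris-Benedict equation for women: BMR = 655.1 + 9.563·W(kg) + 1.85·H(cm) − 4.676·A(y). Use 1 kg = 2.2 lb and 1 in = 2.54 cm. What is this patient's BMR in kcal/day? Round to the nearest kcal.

1203 kcal/day

Convert to metric: weight = 130 ÷ 2.2 = 59.0909 kg; height = 77 × 2.54 = 195.58 cm.
Harris-Benedict: BMR = 655.1 + 9.563(59.0909) + 1.85(195.58) − 4.676(81) = 1203.2534 kcal/day.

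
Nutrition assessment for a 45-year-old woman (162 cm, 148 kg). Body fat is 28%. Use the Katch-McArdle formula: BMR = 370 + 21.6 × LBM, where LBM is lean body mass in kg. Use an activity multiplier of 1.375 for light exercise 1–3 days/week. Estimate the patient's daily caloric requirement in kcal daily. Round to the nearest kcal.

3674 kcal daily

LBM = 148 × (1 − 0.28) = 106.56 kg. Katch-McArdle: BMR = 370 + 21.6 × 106.56 = 2671.696 kcal/day.
TEE = BMR × activity factor = 2671.696 × 1.375 = 3673.582 kcal/day.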